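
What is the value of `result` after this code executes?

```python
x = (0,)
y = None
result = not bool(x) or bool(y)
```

x = (0,); y = None; result = False

False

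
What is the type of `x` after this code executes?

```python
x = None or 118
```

'or' with None returns the other truthy value

int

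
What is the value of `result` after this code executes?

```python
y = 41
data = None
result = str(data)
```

y = 41; data = None; result = 'None'

'None'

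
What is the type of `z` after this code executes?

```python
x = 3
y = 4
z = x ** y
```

positive int ** positive int = int

int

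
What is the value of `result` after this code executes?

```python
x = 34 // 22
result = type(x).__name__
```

x is int; result = 'int'

'int'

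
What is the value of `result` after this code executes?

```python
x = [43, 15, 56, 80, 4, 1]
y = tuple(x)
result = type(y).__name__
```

x is list; y is tuple; result = 'tuple'

'tuple'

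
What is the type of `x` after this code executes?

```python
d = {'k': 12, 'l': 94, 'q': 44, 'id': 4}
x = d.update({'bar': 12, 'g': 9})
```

dict.update() returns None

NoneType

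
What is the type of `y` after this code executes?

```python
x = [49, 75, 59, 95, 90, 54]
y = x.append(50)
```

list.append() returns None (mutates in place)

NoneType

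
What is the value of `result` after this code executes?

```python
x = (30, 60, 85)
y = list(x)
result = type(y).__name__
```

x is tuple; y is list; result = 'list'

'list'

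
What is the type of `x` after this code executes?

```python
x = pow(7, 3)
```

pow(int, int) returns int

int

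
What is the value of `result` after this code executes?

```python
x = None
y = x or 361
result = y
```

x = None; y = 361; result = 361

361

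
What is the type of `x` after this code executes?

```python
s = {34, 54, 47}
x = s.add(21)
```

set.add() returns None (mutates in place)

NoneType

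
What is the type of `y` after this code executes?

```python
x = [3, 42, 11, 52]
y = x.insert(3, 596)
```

list.insert() returns None

NoneType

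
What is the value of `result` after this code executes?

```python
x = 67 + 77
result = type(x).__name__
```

x is int; result = 'int'

'int'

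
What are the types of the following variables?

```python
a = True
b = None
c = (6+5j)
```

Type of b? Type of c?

b is assigned None, whose type is NoneType; c is assigned (6+5j), an int plus an imaginary literal (j suffix), which evaluates to complex

NoneType, complex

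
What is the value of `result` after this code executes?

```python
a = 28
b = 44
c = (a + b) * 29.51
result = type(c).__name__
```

a is int; b is int; c is float; result = 'float'

'float'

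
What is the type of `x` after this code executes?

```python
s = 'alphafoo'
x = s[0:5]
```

Slicing a str returns str

str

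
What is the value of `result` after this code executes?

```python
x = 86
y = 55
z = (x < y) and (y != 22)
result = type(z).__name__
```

x is int; y is int; z is bool; result = 'bool'

'bool'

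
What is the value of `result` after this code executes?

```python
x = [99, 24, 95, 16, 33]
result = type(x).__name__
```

x is list; result = 'list'

'list'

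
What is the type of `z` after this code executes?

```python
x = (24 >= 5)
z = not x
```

'not' returns bool

bool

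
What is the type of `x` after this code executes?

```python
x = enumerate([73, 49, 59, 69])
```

enumerate() returns an enumerate object

enumerate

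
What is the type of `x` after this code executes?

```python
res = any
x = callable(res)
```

callable() returns bool

bool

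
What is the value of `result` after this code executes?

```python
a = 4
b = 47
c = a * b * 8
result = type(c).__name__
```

a is int; b is int; c is int; result = 'int'

'int'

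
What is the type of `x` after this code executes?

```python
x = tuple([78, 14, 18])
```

tuple() constructor returns tuple

tuple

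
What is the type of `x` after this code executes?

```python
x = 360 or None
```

'or' returns first truthy value

int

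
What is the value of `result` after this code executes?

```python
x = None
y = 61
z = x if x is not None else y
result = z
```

x = None; y = 61; z = 61; result = 61

61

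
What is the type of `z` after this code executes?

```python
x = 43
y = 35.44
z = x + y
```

int + float = float

float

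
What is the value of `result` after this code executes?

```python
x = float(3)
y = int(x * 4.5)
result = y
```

x = 3.0; y = 13; result = 13

13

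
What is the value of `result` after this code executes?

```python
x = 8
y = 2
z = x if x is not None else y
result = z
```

x = 8; y = 2; z = 8; result = 8

8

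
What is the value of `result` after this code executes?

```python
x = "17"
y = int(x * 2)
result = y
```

x = '17'; y = 1717; result = 1717

1717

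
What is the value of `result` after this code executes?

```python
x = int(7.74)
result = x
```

x = 7; result = 7

7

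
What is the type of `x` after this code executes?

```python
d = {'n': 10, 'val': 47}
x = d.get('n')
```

dict.get() returns value type when found

int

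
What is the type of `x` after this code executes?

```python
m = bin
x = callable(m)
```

callable() returns bool

bool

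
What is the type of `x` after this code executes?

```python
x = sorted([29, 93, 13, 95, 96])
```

sorted() always returns list

list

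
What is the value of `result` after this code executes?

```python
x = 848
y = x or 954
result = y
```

x = 848; y = 848; result = 848

848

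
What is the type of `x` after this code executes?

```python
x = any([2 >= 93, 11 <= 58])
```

any() returns bool

bool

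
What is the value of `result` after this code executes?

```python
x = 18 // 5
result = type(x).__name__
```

x is int; result = 'int'

'int'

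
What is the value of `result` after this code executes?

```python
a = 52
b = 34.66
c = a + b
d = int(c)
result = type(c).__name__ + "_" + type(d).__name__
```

a is int; b is float; c is float; d is int; result = 'float_int'

'float_int'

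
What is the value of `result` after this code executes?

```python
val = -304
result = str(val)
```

val = -304; result = '-304'

'-304'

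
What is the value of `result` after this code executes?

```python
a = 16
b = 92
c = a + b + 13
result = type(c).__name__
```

a is int; b is int; c is int; result = 'int'

'int'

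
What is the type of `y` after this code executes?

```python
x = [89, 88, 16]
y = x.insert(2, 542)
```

list.insert() returns None

NoneType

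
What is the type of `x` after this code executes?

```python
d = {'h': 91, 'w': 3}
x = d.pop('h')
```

dict.pop() returns the value

int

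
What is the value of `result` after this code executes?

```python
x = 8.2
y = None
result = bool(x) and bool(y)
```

x = 8.2; y = None; result = False

False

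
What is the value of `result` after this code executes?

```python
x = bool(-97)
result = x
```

x = True; result = True

True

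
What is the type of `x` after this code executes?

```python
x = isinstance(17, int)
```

isinstance() returns bool

bool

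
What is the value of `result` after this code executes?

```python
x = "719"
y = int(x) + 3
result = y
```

x = '719'; y = 722; result = 722

722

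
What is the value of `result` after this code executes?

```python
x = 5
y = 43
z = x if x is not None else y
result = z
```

x = 5; y = 43; z = 5; result = 5

5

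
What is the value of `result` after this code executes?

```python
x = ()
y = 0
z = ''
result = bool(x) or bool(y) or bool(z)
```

x = (); y = 0; z = ''; result = False

False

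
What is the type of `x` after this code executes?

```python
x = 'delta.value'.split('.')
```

str.split() returns list

list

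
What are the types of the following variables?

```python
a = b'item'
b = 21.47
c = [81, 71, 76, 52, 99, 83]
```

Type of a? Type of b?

a is assigned a bytes literal (b'...' prefix); b is assigned a number with a decimal point, so it is a float

bytes, float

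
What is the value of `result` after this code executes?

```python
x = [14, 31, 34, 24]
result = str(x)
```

x = [14, 31, 34, 24]; result = '[14, 31, 34, 24]'

'[14, 31, 34, 24]'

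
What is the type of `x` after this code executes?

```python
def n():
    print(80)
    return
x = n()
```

Bare return returns None

NoneType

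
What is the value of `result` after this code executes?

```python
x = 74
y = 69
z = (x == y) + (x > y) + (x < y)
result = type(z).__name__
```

x is int; y is int; z is int; result = 'int'

'int'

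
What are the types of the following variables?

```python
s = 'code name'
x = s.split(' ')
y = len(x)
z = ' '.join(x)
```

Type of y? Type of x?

len() returns int; str.split() returns list

int, list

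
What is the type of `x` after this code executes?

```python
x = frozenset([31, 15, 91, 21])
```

frozenset() returns frozenset

frozenset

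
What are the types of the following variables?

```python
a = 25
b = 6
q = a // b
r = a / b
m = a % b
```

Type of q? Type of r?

// returns int; / returns float

int, float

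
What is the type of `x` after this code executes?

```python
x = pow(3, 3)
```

pow(int, int) returns int

int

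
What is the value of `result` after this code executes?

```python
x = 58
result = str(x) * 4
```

x = 58; result = '58585858'

'58585858'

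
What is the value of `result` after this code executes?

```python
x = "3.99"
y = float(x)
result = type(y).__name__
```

x is str; y is float; result = 'float'

'float'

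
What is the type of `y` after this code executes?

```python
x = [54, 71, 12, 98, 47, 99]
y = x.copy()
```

list.copy() returns list

list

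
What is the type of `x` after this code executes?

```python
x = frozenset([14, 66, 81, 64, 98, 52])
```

frozenset() returns frozenset

frozenset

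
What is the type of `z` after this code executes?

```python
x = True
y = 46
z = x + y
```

bool + int = int (bool is subclass of int)

int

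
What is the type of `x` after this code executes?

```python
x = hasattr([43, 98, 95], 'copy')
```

hasattr() returns bool

bool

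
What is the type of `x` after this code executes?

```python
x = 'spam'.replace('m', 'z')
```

str.replace() returns str

str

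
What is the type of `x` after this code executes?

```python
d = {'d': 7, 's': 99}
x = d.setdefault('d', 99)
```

dict.setdefault() returns the (existing or default) value

int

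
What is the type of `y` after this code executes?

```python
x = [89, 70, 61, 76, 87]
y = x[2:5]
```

Slicing a list returns a list

list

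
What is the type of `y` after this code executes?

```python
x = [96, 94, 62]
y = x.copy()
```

list.copy() returns list

list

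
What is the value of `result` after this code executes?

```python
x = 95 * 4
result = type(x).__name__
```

x is int; result = 'int'

'int'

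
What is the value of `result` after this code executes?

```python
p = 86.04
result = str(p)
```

p = 86.04; result = '86.04'

'86.04'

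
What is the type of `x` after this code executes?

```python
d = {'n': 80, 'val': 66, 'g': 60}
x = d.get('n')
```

dict.get() returns value type when found

int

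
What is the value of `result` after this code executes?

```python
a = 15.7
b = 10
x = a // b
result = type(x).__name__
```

a is float; b is int; x is float; result = 'float'

'float'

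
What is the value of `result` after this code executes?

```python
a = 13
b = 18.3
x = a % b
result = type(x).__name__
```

a is int; b is float; x is float; result = 'float'

'float'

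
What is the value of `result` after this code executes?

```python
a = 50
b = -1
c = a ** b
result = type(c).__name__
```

a is int; b is int; c is float; result = 'float'

'float'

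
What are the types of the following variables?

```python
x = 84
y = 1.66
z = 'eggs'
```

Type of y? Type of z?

y is assigned a number with a decimal point, so it is a float; z is assigned a quoted string literal, so it is a str

float, str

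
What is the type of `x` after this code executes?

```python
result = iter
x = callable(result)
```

callable() returns bool

bool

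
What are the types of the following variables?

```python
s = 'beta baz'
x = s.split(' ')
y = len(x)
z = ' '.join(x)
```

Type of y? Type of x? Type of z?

len() returns int; str.split() returns list; str.join() returns str

int, list, str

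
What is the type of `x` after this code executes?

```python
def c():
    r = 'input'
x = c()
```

Function without return returns None

NoneType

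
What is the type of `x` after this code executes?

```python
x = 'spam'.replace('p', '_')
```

str.replace() returns str

str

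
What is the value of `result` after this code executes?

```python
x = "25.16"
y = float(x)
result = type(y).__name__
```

x is str; y is float; result = 'float'

'float'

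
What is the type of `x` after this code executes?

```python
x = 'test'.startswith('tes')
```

str.startswith() returns bool

bool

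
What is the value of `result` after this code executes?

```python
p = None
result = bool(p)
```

p = None; result = False

False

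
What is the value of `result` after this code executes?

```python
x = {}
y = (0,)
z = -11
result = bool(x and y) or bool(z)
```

x = {}; y = (0,); z = -11; result = True

True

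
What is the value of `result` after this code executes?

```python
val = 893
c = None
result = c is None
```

val = 893; c = None; result = True

True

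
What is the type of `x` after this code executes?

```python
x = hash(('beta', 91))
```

hash() returns int

int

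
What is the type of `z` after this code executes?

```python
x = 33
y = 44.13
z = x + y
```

int + float = float

float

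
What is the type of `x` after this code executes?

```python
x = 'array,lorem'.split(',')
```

str.split() returns list

list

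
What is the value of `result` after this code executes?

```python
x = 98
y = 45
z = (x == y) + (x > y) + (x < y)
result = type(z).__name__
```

x is int; y is int; z is int; result = 'int'

'int'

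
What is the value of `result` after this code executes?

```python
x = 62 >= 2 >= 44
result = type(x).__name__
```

x is bool; result = 'bool'

'bool'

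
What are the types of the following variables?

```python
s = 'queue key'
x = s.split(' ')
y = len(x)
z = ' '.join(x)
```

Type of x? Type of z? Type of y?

str.split() returns list; str.join() returns str; len() returns int

list, str, int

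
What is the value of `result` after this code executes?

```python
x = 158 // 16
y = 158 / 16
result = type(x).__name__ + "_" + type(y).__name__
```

x is int; y is float; result = 'int_float'

'int_float'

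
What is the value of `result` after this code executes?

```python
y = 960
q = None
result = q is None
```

y = 960; q = None; result = True

True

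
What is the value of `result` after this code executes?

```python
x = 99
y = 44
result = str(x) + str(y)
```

x = 99; y = 44; result = '9944'

'9944'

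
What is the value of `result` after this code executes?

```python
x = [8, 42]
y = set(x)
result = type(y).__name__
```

x is list; y is set; result = 'set'

'set'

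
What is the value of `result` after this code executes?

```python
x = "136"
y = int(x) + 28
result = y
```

x = '136'; y = 164; result = 164

164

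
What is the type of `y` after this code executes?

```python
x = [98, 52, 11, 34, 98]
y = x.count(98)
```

list.count() returns int

int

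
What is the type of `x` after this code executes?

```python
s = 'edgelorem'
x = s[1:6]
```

Slicing a str returns str

str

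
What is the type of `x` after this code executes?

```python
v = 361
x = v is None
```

'is' comparison returns bool

bool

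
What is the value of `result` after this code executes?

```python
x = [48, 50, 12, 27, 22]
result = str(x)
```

x = [48, 50, 12, 27, 22]; result = '[48, 50, 12, 27, 22]'

'[48, 50, 12, 27, 22]'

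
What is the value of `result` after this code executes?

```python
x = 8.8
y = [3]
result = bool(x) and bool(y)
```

x = 8.8; y = [3]; result = True

True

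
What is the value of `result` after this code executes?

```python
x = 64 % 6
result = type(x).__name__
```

x is int; result = 'int'

'int'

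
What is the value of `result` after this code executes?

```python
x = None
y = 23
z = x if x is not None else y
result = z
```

x = None; y = 23; z = 23; result = 23

23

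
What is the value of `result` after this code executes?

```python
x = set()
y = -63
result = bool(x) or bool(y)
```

x = set(); y = -63; result = True

True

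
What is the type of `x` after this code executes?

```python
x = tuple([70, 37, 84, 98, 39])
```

tuple() constructor returns tuple

tuple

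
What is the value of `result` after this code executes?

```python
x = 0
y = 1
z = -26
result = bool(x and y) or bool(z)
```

x = 0; y = 1; z = -26; result = True

True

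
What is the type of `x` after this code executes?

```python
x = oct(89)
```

oct() returns str representation

str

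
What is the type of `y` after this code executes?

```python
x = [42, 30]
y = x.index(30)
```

list.index() returns int

int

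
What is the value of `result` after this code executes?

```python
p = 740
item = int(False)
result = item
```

p = 740; item = 0; result = 0

0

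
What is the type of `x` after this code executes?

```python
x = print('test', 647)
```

print() returns None

NoneType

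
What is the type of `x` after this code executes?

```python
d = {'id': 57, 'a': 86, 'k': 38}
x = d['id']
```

Accessing dict[str, int] with str key returns int

int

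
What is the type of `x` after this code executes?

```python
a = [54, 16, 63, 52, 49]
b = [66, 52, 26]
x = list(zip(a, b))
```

list(zip()) returns a list of tuples

list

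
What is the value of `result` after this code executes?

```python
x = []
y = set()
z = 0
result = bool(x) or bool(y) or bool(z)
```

x = []; y = set(); z = 0; result = False

False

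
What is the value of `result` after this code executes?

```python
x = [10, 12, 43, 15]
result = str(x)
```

x = [10, 12, 43, 15]; result = '[10, 12, 43, 15]'

'[10, 12, 43, 15]'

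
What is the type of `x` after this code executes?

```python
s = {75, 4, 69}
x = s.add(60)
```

set.add() returns None (mutates in place)

NoneType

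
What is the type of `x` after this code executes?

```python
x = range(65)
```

range() returns a range object

range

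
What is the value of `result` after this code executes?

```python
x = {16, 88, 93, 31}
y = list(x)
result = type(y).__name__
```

x is set; y is list; result = 'list'

'list'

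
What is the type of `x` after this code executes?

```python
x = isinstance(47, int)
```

isinstance() returns bool

bool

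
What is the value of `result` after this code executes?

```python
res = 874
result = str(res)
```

res = 874; result = '874'

'874'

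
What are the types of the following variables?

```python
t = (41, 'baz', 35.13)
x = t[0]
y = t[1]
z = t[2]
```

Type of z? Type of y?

tuple[2] is float; tuple[1] is str

float, str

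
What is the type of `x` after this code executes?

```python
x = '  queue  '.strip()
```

str.strip() returns str

str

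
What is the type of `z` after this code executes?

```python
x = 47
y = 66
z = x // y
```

int // int = int

int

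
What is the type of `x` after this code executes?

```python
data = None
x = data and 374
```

'and' returns first falsy value (None)

NoneType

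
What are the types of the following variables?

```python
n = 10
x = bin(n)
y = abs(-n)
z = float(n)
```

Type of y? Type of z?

abs() of int returns int; float() returns float

int, float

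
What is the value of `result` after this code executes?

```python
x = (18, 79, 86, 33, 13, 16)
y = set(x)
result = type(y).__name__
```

x is tuple; y is set; result = 'set'

'set'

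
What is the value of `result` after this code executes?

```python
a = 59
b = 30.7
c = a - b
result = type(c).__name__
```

a is int; b is float; c is float; result = 'float'

'float'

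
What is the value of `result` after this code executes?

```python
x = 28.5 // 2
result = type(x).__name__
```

x is float; result = 'float'

'float'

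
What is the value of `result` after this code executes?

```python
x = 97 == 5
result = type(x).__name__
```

x is bool; result = 'bool'

'bool'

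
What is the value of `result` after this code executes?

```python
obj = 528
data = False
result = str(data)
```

obj = 528; data = False; result = 'False'

'False'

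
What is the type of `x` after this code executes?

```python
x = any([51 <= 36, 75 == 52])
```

any() returns bool

bool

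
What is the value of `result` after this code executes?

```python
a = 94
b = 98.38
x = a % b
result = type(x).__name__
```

a is int; b is float; x is float; result = 'float'

'float'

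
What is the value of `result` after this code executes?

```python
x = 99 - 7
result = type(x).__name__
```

x is int; result = 'int'

'int'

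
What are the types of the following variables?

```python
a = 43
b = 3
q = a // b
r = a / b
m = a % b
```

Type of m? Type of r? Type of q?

% of ints returns int; / returns float; // returns int

int, float, int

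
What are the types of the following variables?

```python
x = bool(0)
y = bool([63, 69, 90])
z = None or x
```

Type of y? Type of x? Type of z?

bool() returns bool; bool() returns bool; None or bool returns the bool

bool, bool, bool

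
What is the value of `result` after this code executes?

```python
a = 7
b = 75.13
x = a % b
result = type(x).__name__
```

a is int; b is float; x is float; result = 'float'

'float'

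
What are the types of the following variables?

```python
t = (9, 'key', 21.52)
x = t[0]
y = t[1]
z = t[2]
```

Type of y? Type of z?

tuple[1] is str; tuple[2] is float

str, float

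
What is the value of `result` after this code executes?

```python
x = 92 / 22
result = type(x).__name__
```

x is float; result = 'float'

'float'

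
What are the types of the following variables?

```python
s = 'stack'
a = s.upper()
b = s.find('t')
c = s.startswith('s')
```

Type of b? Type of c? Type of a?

find() returns int; startswith() returns bool; upper() returns str

int, bool, str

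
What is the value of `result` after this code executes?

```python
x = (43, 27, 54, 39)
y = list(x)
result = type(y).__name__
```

x is tuple; y is list; result = 'list'

'list'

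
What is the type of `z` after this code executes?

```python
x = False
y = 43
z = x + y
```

bool + int = int (bool is subclass of int)

int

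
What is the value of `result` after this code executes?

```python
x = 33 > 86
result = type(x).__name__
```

x is bool; result = 'bool'

'bool'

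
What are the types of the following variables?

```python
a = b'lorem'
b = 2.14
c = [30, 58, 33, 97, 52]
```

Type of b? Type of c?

b is assigned a number with a decimal point, so it is a float; c is assigned a list literal (square brackets)

float, list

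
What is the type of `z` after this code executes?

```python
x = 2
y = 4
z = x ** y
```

positive int ** positive int = int

int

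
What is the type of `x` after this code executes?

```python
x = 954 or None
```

'or' returns first truthy value

int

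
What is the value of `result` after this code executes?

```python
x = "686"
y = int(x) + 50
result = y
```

x = '686'; y = 736; result = 736

736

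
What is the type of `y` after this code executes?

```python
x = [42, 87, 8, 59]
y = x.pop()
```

list.pop() returns the popped element

int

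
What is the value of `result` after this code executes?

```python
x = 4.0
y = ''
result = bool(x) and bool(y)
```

x = 4.0; y = ''; result = False

False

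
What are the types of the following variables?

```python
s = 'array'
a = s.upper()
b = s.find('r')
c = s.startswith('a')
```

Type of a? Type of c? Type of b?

upper() returns str; startswith() returns bool; find() returns int

str, bool, int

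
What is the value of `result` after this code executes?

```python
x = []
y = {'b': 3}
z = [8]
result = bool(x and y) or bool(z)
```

x = []; y = {'b': 3}; z = [8]; result = True

True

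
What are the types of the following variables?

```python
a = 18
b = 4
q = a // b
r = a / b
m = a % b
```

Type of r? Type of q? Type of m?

/ returns float; // returns int; % of ints returns int

float, int, int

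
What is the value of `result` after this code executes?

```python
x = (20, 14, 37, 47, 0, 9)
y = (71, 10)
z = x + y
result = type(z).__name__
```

x is tuple; y is tuple; z is tuple; result = 'tuple'

'tuple'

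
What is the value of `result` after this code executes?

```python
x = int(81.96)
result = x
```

x = 81; result = 81

81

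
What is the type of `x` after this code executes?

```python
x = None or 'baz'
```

'or' with None returns the other truthy value (str)

str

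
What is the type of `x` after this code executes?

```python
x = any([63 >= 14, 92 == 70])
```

any() returns bool

bool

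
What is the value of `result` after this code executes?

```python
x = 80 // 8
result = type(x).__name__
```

x is int; result = 'int'

'int'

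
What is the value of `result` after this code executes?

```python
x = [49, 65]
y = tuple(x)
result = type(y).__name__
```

x is list; y is tuple; result = 'tuple'

'tuple'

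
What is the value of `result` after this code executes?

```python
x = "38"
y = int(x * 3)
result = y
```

x = '38'; y = 383838; result = 383838

383838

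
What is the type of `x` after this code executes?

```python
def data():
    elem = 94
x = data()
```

Function without return returns None

NoneType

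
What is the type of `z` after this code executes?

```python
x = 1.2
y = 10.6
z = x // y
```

float // float = float

float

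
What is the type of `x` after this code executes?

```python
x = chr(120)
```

chr() returns str (single char)

str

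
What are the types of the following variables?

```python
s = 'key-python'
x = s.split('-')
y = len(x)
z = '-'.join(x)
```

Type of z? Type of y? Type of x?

str.join() returns str; len() returns int; str.split() returns list

str, int, list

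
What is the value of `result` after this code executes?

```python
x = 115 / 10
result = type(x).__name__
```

x is float; result = 'float'

'float'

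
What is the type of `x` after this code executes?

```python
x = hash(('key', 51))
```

hash() returns int

int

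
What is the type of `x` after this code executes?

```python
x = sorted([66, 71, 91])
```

sorted() always returns list

list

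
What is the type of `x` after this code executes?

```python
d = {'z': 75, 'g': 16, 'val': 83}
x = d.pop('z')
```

dict.pop() returns the value

int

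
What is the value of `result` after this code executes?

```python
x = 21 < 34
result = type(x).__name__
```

x is bool; result = 'bool'

'bool'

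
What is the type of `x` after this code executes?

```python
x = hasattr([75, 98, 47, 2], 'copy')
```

hasattr() returns bool

bool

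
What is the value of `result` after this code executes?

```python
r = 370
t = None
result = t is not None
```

r = 370; t = None; result = False

False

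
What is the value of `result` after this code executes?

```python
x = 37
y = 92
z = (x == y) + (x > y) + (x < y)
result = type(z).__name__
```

x is int; y is int; z is int; result = 'int'

'int'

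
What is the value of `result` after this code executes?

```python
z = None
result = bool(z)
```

z = None; result = False

False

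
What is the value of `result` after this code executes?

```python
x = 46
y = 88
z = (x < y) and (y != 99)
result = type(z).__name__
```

x is int; y is int; z is bool; result = 'bool'

'bool'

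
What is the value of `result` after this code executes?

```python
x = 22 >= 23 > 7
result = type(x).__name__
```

x is bool; result = 'bool'

'bool'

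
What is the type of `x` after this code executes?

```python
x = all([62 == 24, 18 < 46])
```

all() returns bool

bool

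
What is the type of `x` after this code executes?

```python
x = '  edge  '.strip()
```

str.strip() returns str

str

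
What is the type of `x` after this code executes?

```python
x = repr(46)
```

repr() returns str

str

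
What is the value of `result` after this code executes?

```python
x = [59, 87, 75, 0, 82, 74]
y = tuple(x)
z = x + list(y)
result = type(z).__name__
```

x is list; y is tuple; z is list; result = 'list'

'list'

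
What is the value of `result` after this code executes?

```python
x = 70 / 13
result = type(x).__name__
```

x is float; result = 'float'

'float'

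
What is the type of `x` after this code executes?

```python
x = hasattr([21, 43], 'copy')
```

hasattr() returns bool

bool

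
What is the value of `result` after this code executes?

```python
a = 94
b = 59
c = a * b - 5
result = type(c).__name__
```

a is int; b is int; c is int; result = 'int'

'int'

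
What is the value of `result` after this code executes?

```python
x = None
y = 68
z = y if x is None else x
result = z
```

x = None; y = 68; z = 68; result = 68

68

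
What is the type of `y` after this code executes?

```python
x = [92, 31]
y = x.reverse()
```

list.reverse() returns None

NoneType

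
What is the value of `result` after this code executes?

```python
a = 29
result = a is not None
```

a = 29; result = True

True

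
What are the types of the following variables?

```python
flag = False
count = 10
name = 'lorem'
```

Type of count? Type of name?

count is assigned a bare integer (no decimal point), so it is an int; name is assigned a quoted string literal, so it is a str

int, str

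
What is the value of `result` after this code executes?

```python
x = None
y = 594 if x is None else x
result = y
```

x = None; y = 594; result = 594

594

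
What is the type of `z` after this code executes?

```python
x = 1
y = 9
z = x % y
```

int % int = int

int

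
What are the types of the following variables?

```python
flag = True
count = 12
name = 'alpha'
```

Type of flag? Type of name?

flag is assigned the constant True, which has type bool; name is assigned a quoted string literal, so it is a str

bool, str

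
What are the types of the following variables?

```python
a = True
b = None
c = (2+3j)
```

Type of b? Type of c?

b is assigned None, whose type is NoneType; c is assigned (2+3j), an int plus an imaginary literal (j suffix), which evaluates to complex

NoneType, complex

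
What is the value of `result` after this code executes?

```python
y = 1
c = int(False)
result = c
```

y = 1; c = 0; result = 0

0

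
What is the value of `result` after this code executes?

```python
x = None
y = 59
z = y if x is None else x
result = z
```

x = None; y = 59; z = 59; result = 59

59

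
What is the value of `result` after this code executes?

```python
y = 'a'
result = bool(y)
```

y = 'a'; result = True

True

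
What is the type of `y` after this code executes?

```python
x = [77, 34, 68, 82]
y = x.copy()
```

list.copy() returns list

list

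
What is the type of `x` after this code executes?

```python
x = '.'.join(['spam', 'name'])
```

str.join() returns str

str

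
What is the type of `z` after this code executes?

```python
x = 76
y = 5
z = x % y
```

int % int = int

int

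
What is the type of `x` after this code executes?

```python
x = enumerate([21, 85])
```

enumerate() returns an enumerate object

enumerate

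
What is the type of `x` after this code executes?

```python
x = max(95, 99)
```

max() of ints returns int

int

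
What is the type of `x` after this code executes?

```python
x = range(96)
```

range() returns a range object

range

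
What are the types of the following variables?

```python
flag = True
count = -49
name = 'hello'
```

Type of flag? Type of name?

flag is assigned the constant True, which has type bool; name is assigned a quoted string literal, so it is a str

bool, str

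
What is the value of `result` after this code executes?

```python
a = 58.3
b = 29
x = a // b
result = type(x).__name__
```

a is float; b is int; x is float; result = 'float'

'float'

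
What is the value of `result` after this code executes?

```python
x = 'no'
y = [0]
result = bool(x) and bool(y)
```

x = 'no'; y = [0]; result = True

True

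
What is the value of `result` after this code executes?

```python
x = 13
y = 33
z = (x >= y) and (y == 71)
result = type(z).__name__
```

x is int; y is int; z is bool; result = 'bool'

'bool'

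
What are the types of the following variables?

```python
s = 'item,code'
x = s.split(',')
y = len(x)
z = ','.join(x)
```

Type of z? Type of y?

str.join() returns str; len() returns int

str, int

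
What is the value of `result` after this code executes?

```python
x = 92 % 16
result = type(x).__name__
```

x is int; result = 'int'

'int'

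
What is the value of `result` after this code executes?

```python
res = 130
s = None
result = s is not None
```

res = 130; s = None; result = False

False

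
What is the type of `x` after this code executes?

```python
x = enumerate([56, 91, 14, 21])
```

enumerate() returns an enumerate object

enumerate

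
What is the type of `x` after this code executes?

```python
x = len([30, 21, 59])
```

len() always returns int

int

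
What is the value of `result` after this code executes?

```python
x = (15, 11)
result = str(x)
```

x = (15, 11); result = '(15, 11)'

'(15, 11)'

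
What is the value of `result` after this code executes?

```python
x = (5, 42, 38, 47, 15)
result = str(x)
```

x = (5, 42, 38, 47, 15); result = '(5, 42, 38, 47, 15)'

'(5, 42, 38, 47, 15)'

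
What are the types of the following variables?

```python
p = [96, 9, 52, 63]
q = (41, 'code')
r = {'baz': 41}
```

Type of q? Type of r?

q is assigned a tuple (parenthesized, comma-separated values); r is assigned a dict literal ({key: value})

tuple, dict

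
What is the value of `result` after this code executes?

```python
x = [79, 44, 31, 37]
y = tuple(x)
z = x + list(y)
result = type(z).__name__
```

x is list; y is tuple; z is list; result = 'list'

'list'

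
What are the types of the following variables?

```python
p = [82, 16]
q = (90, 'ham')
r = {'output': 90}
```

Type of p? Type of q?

p is assigned a list literal (square brackets); q is assigned a tuple (parenthesized, comma-separated values)

list, tuple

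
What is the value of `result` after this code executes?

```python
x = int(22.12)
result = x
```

x = 22; result = 22

22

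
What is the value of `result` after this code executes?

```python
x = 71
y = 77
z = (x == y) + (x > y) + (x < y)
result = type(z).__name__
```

x is int; y is int; z is int; result = 'int'

'int'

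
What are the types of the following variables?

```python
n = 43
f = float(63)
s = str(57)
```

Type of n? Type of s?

n is assigned a bare integer (no decimal point), so it is an int; s is assigned the result of calling str(), which returns a str

int, str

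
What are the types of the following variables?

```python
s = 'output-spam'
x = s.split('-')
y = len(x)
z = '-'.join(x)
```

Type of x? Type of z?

str.split() returns list; str.join() returns str

list, str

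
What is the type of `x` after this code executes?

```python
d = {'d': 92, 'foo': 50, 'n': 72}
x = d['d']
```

Accessing dict[str, int] with str key returns int

int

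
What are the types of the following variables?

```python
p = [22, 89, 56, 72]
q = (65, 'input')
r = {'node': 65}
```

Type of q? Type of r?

q is assigned a tuple (parenthesized, comma-separated values); r is assigned a dict literal ({key: value})

tuple, dict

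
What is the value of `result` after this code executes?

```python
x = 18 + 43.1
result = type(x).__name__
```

x is float; result = 'float'

'float'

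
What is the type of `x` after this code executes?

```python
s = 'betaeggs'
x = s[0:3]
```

Slicing a str returns str

str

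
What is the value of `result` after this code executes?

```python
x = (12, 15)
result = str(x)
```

x = (12, 15); result = '(12, 15)'

'(12, 15)'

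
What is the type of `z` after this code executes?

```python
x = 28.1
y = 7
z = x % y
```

float % int = float

float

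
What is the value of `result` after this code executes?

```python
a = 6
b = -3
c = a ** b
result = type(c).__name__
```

a is int; b is int; c is float; result = 'float'

'float'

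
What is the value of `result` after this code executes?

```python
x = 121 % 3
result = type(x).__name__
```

x is int; result = 'int'

'int'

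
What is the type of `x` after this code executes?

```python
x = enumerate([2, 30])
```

enumerate() returns an enumerate object

enumerate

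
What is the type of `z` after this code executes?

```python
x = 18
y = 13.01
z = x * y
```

int * float = float

float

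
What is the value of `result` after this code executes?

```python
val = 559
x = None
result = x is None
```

val = 559; x = None; result = True

True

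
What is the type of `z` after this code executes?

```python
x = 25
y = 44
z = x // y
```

int // int = int

int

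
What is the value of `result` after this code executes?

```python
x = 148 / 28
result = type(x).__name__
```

x is float; result = 'float'

'float'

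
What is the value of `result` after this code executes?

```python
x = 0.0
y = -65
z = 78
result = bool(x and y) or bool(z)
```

x = 0.0; y = -65; z = 78; result = True

True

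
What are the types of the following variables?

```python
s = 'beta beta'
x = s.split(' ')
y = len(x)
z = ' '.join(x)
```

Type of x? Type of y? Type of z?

str.split() returns list; len() returns int; str.join() returns str

list, int, str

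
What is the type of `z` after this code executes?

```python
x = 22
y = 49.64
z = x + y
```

int + float = float

float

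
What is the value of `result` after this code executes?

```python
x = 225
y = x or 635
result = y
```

x = 225; y = 225; result = 225

225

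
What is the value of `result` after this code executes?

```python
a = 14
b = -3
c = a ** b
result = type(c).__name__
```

a is int; b is int; c is float; result = 'float'

'float'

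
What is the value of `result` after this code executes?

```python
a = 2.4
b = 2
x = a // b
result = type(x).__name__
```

a is float; b is int; x is float; result = 'float'

'float'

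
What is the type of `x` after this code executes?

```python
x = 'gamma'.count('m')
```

str.count() returns int

int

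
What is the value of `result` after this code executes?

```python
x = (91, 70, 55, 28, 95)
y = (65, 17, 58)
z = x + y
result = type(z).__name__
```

x is tuple; y is tuple; z is tuple; result = 'tuple'

'tuple'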